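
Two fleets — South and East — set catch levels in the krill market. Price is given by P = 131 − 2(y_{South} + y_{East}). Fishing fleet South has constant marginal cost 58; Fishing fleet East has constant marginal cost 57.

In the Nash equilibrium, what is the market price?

82

Fishing fleet South's profit: π = y_{South}(131 − 2(y_{South} + y_{East})) − 58y_{South}.
∂π/∂y_{South} = 73 − 4y_{South} − 2y_{East} = 0, so y_{South} = 18.25 − 0.5y_{East}.
By the same steps for East: y_{East} = 18.5 − 0.5y_{South}.
Plugging y_{East} into South's best response: y_{South} = 18.25 − 0.5(18.5 − 0.5y_{South}) ⇒ 0.75y_{South} = 9, so y_{South} = 12.
Then y_{East} = 18.5 − 0.5·12 = 12.5.
Equilibrium price: P = 131 − 2·24.5 = 82.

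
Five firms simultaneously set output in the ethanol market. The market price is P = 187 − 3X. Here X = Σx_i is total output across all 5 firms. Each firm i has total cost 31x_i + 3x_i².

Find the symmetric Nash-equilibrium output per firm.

A representative firm's profit is π_i = x_i(187 − 3X) − 31x_i − 3x_i², with X = x_i + Σ_{j≠i} x_j.
First-order condition: 156 − 12x_i − 3Σ_{j≠i} x_j = 0.
Imposing symmetry (x_j = x for all j) turns Σ_{j≠i} x_j into 4x, so 156 = 24x and x = 6.5.

6.5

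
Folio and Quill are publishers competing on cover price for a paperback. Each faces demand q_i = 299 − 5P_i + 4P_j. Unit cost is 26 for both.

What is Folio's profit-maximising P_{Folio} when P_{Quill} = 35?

Folio's profit: π = (P_{Folio} − 26)(299 − 5P_{Folio} + 4P_{Quill}).
∂π/∂P_{Folio} = 429 − 10P_{Folio} + 4P_{Quill} = 0 ⇒ P_{Folio} = 42.9 + 0.4P_{Quill}.
At P_{Quill} = 35: P_{Folio} = 42.9 + 0.4·35 = 56.9.

56.9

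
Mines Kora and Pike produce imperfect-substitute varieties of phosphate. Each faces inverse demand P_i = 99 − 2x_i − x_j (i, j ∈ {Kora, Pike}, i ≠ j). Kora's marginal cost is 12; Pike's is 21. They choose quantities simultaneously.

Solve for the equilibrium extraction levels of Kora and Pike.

18, 15

Mine Kora's profit: π = x_{Kora}(99 − 2x_{Kora} − x_{Pike}) − 12x_{Kora}.
∂π/∂x_{Kora} = 87 − 4x_{Kora} − x_{Pike} = 0 ⇒ x_{Kora} = 21.75 − 0.25x_{Pike}.
Similarly x_{Pike} = 19.5 − 0.25x_{Kora}.
Solving the two reaction functions simultaneously: (1 − (−0.25)(−0.25))x_{Kora} = 21.75 − 0.25·19.5, so 0.9375x_{Kora} = 16.875 and x_{Kora} = 18.
Then x_{Pike} = 19.5 − 0.25·18 = 15.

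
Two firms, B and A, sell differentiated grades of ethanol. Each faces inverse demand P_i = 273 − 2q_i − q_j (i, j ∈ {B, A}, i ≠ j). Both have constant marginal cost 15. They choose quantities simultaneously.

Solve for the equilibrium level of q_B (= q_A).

51.6

Firm B's profit: π = q_B(273 − 2q_B − q_A) − 15q_B.
∂π/∂q_B = 258 − 4q_B − q_A = 0 ⇒ q_B = 64.5 − 0.25q_A.
The game is symmetric, so in equilibrium q_A = q_B: the reaction function gives 1.25q_B = 64.5, hence q_B = 51.6.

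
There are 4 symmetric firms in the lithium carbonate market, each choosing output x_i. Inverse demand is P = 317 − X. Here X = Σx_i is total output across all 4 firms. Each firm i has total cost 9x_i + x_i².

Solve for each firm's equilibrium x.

A representative firm's profit is π_i = x_i(317 − X) − 9x_i − x_i², with X = x_i + Σ_{j≠i} x_j.
First-order condition: 308 − 4x_i − Σ_{j≠i} x_j = 0.
With identical firms, set every x_j = x: then 308 − 4x − 3x = 0, i.e. x = 308/7 = 44.

44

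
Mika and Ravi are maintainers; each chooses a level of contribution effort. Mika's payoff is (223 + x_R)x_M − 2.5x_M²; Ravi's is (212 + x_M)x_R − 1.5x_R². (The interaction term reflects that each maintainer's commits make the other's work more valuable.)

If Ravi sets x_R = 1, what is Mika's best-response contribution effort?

Expanding Mika's payoff: 223x_M + x_Rx_M − 2.5x_M².
∂π/∂x_M = 223 + x_R − 5x_M = 0, so x_M = 44.6 + 0.2x_R.
At x_R = 1: x_M = 44.6 + 0.2·1 = 44.8.

44.8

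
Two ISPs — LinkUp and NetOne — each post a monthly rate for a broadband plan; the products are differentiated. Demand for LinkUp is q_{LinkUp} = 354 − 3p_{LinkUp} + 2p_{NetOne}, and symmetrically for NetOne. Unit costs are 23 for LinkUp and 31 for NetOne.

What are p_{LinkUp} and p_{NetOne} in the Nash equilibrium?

107.25, 110.25

LinkUp's profit: π = (p_{LinkUp} − 23)(354 − 3p_{LinkUp} + 2p_{NetOne}).
∂π/∂p_{LinkUp} = 423 − 6p_{LinkUp} + 2p_{NetOne} = 0 ⇒ p_{LinkUp} = 70.5 + (1/3)p_{NetOne}.
Similarly p_{NetOne} = 74.5 + (1/3)p_{LinkUp}.
Solving the two reaction functions simultaneously: (1 − (1/3)(1/3))p_{LinkUp} = 70.5 + (1/3)·74.5, so (8/9)p_{LinkUp} = 286/3 and p_{LinkUp} = 107.25.
Then p_{NetOne} = 74.5 + (1/3)·107.25 = 110.25.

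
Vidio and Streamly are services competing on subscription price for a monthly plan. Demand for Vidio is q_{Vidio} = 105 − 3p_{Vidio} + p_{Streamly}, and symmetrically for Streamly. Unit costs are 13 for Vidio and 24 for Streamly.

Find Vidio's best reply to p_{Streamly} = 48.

Vidio's profit: π = (p_{Vidio} − 13)(105 − 3p_{Vidio} + p_{Streamly}).
∂π/∂p_{Vidio} = 144 − 6p_{Vidio} + p_{Streamly} = 0 ⇒ p_{Vidio} = 24 + (1/6)p_{Streamly}.
At p_{Streamly} = 48: p_{Vidio} = 24 + (1/6)·48 = 32.

32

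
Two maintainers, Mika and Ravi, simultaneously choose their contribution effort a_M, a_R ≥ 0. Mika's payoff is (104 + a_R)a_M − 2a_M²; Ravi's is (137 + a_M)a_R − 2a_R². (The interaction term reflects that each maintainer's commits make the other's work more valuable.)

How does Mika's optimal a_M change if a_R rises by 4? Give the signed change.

Expanding Mika's payoff: 104a_M + a_Ra_M − 2a_M².
∂π/∂a_M = 104 + a_R − 4a_M = 0, so a_M = 26 + 0.25a_R.
The reaction-function slope is 0.25, so a 4-unit rise in a_R moves a_M by 0.25 × 4 = 1. Mika's best response rises — the actions are strategic complements.

1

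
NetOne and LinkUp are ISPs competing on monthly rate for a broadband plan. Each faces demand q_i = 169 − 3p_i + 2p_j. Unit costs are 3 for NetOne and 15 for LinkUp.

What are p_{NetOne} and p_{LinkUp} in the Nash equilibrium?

46.75, 51.25

NetOne's profit: π = (p_{NetOne} − 3)(169 − 3p_{NetOne} + 2p_{LinkUp}).
∂π/∂p_{NetOne} = 178 − 6p_{NetOne} + 2p_{LinkUp} = 0 ⇒ p_{NetOne} = 89/3 + (1/3)p_{LinkUp}.
Similarly p_{LinkUp} = 107/3 + (1/3)p_{NetOne}.
Plugging p_{LinkUp} into NetOne's best response: p_{NetOne} = 89/3 + (1/3)(107/3 + (1/3)p_{NetOne}) ⇒ (8/9)p_{NetOne} = 374/9, so p_{NetOne} = 46.75.
Then p_{LinkUp} = 107/3 + (1/3)·46.75 = 51.25.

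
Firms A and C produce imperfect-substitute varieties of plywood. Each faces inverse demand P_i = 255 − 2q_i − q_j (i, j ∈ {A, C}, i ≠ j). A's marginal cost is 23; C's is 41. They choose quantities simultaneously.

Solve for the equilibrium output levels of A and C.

47.6, 41.6

Firm A's profit: π = q_A(255 − 2q_A − q_C) − 23q_A.
∂π/∂q_A = 232 − 4q_A − q_C = 0 ⇒ q_A = 58 − 0.25q_C.
Similarly q_C = 53.5 − 0.25q_A.
Substituting the second reaction function into the first: q_A = 58 − 0.25(53.5 − 0.25q_A), which gives 0.9375q_A = 44.625 ⇒ q_A = 47.6.
Then q_C = 53.5 − 0.25·47.6 = 41.6.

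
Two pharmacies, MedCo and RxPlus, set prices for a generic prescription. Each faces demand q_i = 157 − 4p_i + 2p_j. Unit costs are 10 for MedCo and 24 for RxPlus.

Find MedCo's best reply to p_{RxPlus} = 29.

31.875

MedCo's profit: π = (p_{MedCo} − 10)(157 − 4p_{MedCo} + 2p_{RxPlus}).
∂π/∂p_{MedCo} = 197 − 8p_{MedCo} + 2p_{RxPlus} = 0 ⇒ p_{MedCo} = 24.625 + 0.25p_{RxPlus}.
At p_{RxPlus} = 29: p_{MedCo} = 24.625 + 0.25·29 = 31.875.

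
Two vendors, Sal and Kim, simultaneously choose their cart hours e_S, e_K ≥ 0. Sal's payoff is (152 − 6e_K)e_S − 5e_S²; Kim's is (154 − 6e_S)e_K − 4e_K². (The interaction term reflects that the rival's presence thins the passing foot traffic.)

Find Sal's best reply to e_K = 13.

Expanding Sal's payoff: 152e_S − 6e_Ke_S − 5e_S².
∂π/∂e_S = 152 − 6e_K − 10e_S = 0, so e_S = 15.2 − 0.6e_K.
At e_K = 13: e_S = 15.2 − 0.6·13 = 7.4.

7.4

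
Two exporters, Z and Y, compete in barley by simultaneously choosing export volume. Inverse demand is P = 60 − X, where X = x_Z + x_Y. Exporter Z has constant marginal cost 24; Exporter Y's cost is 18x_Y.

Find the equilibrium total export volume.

Exporter Z's profit: π = x_Z(60 − (x_Z + x_Y)) − 24x_Z.
∂π/∂x_Z = 36 − 2x_Z − x_Y = 0, so x_Z = 18 − 0.5x_Y.
By the same steps for Y: x_Y = 21 − 0.5x_Z.
Solving the two reaction functions simultaneously: (1 − (−0.5)(−0.5))x_Z = 18 − 0.5·21, so 0.75x_Z = 7.5 and x_Z = 10.
Then x_Y = 21 − 0.5·10 = 16.
Total export volume: 10 + 16 = 26.

26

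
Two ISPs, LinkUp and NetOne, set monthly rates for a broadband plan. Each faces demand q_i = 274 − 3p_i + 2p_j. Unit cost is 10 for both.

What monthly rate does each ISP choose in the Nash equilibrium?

LinkUp's profit: π = (p_{LinkUp} − 10)(274 − 3p_{LinkUp} + 2p_{NetOne}).
∂π/∂p_{LinkUp} = 304 − 6p_{LinkUp} + 2p_{NetOne} = 0 ⇒ p_{LinkUp} = 152/3 + (1/3)p_{NetOne}.
By symmetry p_{NetOne} = p_{LinkUp}; substituting into the reaction function, (2/3)p_{LinkUp} = 152/3 and p_{LinkUp} = 76.

76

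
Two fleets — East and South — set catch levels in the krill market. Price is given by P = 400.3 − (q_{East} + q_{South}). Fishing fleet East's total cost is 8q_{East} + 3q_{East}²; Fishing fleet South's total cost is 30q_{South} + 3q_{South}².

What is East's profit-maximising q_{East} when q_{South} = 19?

46.6625

Fishing fleet East's profit: π = q_{East}(400.3 − (q_{East} + q_{South})) − 8q_{East} − 3q_{East}².
∂π/∂q_{East} = 392.3 − 8q_{East} − q_{South} = 0, so q_{East} = 49.0375 − 0.125q_{South}.
At q_{South} = 19: q_{East} = 49.0375 − 0.125·19 = 46.6625.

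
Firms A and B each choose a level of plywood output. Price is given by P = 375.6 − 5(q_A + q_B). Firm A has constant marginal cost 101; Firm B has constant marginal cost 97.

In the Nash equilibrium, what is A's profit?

Firm A's profit: π = q_A(375.6 − 5(q_A + q_B)) − 101q_A.
∂π/∂q_A = 274.6 − 10q_A − 5q_B = 0, so q_A = 27.46 − 0.5q_B.
By the same steps for B: q_B = 27.86 − 0.5q_A.
Substituting the second reaction function into the first: q_A = 27.46 − 0.5(27.86 − 0.5q_A), which gives 0.75q_A = 13.53 ⇒ q_A = 18.04.
Then q_B = 27.86 − 0.5·18.04 = 18.84.
Price P = 375.6 − 5·36.88 = 191.2.
A's profit: (191.2 − 101)·18.04 = 1627.208.

1627.208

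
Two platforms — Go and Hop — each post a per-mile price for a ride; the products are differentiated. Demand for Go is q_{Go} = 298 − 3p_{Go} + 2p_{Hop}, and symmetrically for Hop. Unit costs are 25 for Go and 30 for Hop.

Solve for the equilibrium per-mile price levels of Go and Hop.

94.1875, 96.0625

Go's profit: π = (p_{Go} − 25)(298 − 3p_{Go} + 2p_{Hop}).
∂π/∂p_{Go} = 373 − 6p_{Go} + 2p_{Hop} = 0 ⇒ p_{Go} = 373/6 + (1/3)p_{Hop}.
Similarly p_{Hop} = 194/3 + (1/3)p_{Go}.
Substituting the second reaction function into the first: p_{Go} = 373/6 + (1/3)(194/3 + (1/3)p_{Go}), which gives (8/9)p_{Go} = 1507/18 ⇒ p_{Go} = 94.1875.
Then p_{Hop} = 194/3 + (1/3)·94.1875 = 96.0625.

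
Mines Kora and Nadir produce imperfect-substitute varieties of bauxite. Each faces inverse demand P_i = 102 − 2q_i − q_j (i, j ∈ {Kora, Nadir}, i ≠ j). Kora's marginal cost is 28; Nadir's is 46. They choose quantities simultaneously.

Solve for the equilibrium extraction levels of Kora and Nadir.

Mine Kora's profit: π = q_{Kora}(102 − 2q_{Kora} − q_{Nadir}) − 28q_{Kora}.
∂π/∂q_{Kora} = 74 − 4q_{Kora} − q_{Nadir} = 0 ⇒ q_{Kora} = 18.5 − 0.25q_{Nadir}.
Similarly q_{Nadir} = 14 − 0.25q_{Kora}.
Plugging q_{Nadir} into Kora's best response: q_{Kora} = 18.5 − 0.25(14 − 0.25q_{Kora}) ⇒ 0.9375q_{Kora} = 15, so q_{Kora} = 16.
Then q_{Nadir} = 14 − 0.25·16 = 10.

16, 10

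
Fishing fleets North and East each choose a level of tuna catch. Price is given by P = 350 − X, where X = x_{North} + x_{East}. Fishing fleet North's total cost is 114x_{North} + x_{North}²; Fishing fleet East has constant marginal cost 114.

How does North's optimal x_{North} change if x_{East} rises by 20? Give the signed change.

-5

Fishing fleet North's profit: π = x_{North}(350 − (x_{North} + x_{East})) − 114x_{North} − x_{North}².
∂π/∂x_{North} = 236 − 4x_{North} − x_{East} = 0, so x_{North} = 59 − 0.25x_{East}.
The reaction-function slope is −0.25, so a 20-unit rise in x_{East} moves x_{North} by −0.25 × 20 = −5. North's best response falls — the actions are strategic substitutes.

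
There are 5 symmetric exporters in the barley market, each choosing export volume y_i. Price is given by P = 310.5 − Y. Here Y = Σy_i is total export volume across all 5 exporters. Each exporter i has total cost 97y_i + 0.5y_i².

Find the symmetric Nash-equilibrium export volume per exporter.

A representative exporter's profit is π_i = y_i(310.5 − Y) − 97y_i − 0.5y_i², with Y = y_i + Σ_{j≠i} y_j.
First-order condition: 213.5 − 3y_i − Σ_{j≠i} y_j = 0.
With identical exporters, set every y_j = y: then 213.5 − 3y − 4y = 0, i.e. y = 213.5/7 = 30.5.

30.5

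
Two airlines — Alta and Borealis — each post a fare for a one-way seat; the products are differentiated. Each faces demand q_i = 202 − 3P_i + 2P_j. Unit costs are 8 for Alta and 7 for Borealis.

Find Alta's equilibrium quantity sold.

144.9375

Alta's profit: π = (P_{Alta} − 8)(202 − 3P_{Alta} + 2P_{Borealis}).
∂π/∂P_{Alta} = 226 − 6P_{Alta} + 2P_{Borealis} = 0 ⇒ P_{Alta} = 113/3 + (1/3)P_{Borealis}.
Similarly P_{Borealis} = 223/6 + (1/3)P_{Alta}.
Substituting the second reaction function into the first: P_{Alta} = 113/3 + (1/3)(223/6 + (1/3)P_{Alta}), which gives (8/9)P_{Alta} = 901/18 ⇒ P_{Alta} = 56.3125.
Then P_{Borealis} = 223/6 + (1/3)·56.3125 = 55.9375.
q_{Alta} = 202 − 3·56.3125 + 2·55.9375 = 144.9375.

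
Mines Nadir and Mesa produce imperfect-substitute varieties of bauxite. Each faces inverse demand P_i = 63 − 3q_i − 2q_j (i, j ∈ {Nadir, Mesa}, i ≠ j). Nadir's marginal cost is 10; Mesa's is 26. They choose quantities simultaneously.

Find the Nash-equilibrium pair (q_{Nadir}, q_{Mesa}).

Mine Nadir's profit: π = q_{Nadir}(63 − 3q_{Nadir} − 2q_{Mesa}) − 10q_{Nadir}.
∂π/∂q_{Nadir} = 53 − 6q_{Nadir} − 2q_{Mesa} = 0 ⇒ q_{Nadir} = 53/6 − (1/3)q_{Mesa}.
Similarly q_{Mesa} = 37/6 − (1/3)q_{Nadir}.
Solving the two reaction functions simultaneously: (1 − (−1/3)(−1/3))q_{Nadir} = 53/6 − (1/3)·(37/6), so (8/9)q_{Nadir} = 61/9 and q_{Nadir} = 7.625.
Then q_{Mesa} = 37/6 − (1/3)·7.625 = 3.625.

7.625, 3.625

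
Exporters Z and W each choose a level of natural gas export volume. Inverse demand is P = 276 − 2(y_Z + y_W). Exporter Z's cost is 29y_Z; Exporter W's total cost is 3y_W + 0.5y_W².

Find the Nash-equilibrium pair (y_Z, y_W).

Exporter Z's profit: π = y_Z(276 − 2(y_Z + y_W)) − 29y_Z.
∂π/∂y_Z = 247 − 4y_Z − 2y_W = 0, so y_Z = 61.75 − 0.5y_W.
For W: ∂π/∂y_W = 273 − 5y_W − 2y_Z = 0 ⇒ y_W = 54.6 − 0.4y_Z.
Solving the two reaction functions simultaneously: (1 − (−0.5)(−0.4))y_Z = 61.75 − 0.5·54.6, so 0.8y_Z = 34.45 and y_Z = 43.0625.
Then y_W = 54.6 − 0.4·43.0625 = 37.375.

43.0625, 37.375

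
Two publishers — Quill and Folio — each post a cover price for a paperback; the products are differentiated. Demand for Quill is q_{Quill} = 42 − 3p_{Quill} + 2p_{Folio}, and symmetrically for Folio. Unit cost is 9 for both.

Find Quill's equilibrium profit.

204.1875

Quill's profit: π = (p_{Quill} − 9)(42 − 3p_{Quill} + 2p_{Folio}).
∂π/∂p_{Quill} = 69 − 6p_{Quill} + 2p_{Folio} = 0 ⇒ p_{Quill} = 11.5 + (1/3)p_{Folio}.
By symmetry p_{Folio} = p_{Quill}; substituting into the reaction function, (2/3)p_{Quill} = 11.5 and p_{Quill} = 17.25.
q_{Quill} = 42 − 3·17.25 + 2·17.25 = 24.75.
Profit = (17.25 − 9)·24.75 = 204.1875.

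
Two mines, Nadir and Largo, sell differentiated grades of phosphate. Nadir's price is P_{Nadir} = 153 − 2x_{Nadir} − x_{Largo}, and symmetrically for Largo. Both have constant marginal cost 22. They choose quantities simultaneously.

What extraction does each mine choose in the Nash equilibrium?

26.2

Mine Nadir's profit: π = x_{Nadir}(153 − 2x_{Nadir} − x_{Largo}) − 22x_{Nadir}.
∂π/∂x_{Nadir} = 131 − 4x_{Nadir} − x_{Largo} = 0 ⇒ x_{Nadir} = 32.75 − 0.25x_{Largo}.
By symmetry x_{Largo} = x_{Nadir}; substituting into the reaction function, 1.25x_{Nadir} = 32.75 and x_{Nadir} = 26.2.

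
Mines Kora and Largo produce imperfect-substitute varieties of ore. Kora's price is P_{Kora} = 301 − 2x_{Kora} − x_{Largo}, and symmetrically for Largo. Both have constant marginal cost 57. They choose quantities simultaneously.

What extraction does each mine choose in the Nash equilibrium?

Mine Kora's profit: π = x_{Kora}(301 − 2x_{Kora} − x_{Largo}) − 57x_{Kora}.
∂π/∂x_{Kora} = 244 − 4x_{Kora} − x_{Largo} = 0 ⇒ x_{Kora} = 61 − 0.25x_{Largo}.
The game is symmetric, so in equilibrium x_{Largo} = x_{Kora}: the reaction function gives 1.25x_{Kora} = 61, hence x_{Kora} = 48.8.

48.8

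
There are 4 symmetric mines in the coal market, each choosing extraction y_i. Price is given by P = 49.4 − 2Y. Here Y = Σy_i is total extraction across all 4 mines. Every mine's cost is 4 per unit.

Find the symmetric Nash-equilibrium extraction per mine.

4.54

A representative mine's profit is π_i = y_i(49.4 − 2Y) − 4y_i, with Y = y_i + Σ_{j≠i} y_j.
First-order condition: 45.4 − 4y_i − 2Σ_{j≠i} y_j = 0.
In a symmetric equilibrium every mine chooses the same y, so Σ_{j≠i} y_j = 3y. The condition becomes 45.4 − 10y = 0, giving y = 45.4/10 = 4.54.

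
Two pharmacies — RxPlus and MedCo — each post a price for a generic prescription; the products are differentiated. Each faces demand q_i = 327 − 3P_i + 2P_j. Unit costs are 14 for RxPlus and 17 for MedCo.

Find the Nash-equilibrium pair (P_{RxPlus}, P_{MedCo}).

92.8125, 93.9375

RxPlus's profit: π = (P_{RxPlus} − 14)(327 − 3P_{RxPlus} + 2P_{MedCo}).
∂π/∂P_{RxPlus} = 369 − 6P_{RxPlus} + 2P_{MedCo} = 0 ⇒ P_{RxPlus} = 61.5 + (1/3)P_{MedCo}.
Similarly P_{MedCo} = 63 + (1/3)P_{RxPlus}.
Substituting the second reaction function into the first: P_{RxPlus} = 61.5 + (1/3)(63 + (1/3)P_{RxPlus}), which gives (8/9)P_{RxPlus} = 82.5 ⇒ P_{RxPlus} = 92.8125.
Then P_{MedCo} = 63 + (1/3)·92.8125 = 93.9375.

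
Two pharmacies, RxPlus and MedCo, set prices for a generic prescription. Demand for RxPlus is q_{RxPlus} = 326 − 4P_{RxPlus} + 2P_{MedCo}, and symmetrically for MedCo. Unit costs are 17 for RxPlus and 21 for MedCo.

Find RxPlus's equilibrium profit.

9682.56

RxPlus's profit: π = (P_{RxPlus} − 17)(326 − 4P_{RxPlus} + 2P_{MedCo}).
∂π/∂P_{RxPlus} = 394 − 8P_{RxPlus} + 2P_{MedCo} = 0 ⇒ P_{RxPlus} = 49.25 + 0.25P_{MedCo}.
Similarly P_{MedCo} = 51.25 + 0.25P_{RxPlus}.
Solving the two reaction functions simultaneously: (1 − (0.25)(0.25))P_{RxPlus} = 49.25 + 0.25·51.25, so 0.9375P_{RxPlus} = 62.0625 and P_{RxPlus} = 66.2.
Then P_{MedCo} = 51.25 + 0.25·66.2 = 67.8.
q_{RxPlus} = 326 − 4·66.2 + 2·67.8 = 196.8.
Profit = (66.2 − 17)·196.8 = 9682.56.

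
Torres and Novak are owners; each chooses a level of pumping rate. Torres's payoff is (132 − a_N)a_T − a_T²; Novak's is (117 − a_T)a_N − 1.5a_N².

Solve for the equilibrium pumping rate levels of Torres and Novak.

55.8, 20.4

Expanding Torres's payoff: 132a_T − a_Na_T − a_T².
∂π/∂a_T = 132 − a_N − 2a_T = 0, so a_T = 66 − 0.5a_N.
Likewise for Novak: a_N = 39 − (1/3)a_T.
Substituting the second reaction function into the first: a_T = 66 − 0.5(39 − (1/3)a_T), which gives (5/6)a_T = 46.5 ⇒ a_T = 55.8.
Then a_N = 39 − (1/3)·55.8 = 20.4.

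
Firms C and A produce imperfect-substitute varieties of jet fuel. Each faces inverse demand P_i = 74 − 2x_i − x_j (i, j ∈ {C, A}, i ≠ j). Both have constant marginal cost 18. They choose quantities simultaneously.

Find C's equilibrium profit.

Firm C's profit: π = x_C(74 − 2x_C − x_A) − 18x_C.
∂π/∂x_C = 56 − 4x_C − x_A = 0 ⇒ x_C = 14 − 0.25x_A.
By symmetry x_A = x_C; substituting into the reaction function, 1.25x_C = 14 and x_C = 11.2.
P_C = 74 − 2·11.2 − 11.2 = 40.4.
Profit = (40.4 − 18)·11.2 = 250.88.

250.88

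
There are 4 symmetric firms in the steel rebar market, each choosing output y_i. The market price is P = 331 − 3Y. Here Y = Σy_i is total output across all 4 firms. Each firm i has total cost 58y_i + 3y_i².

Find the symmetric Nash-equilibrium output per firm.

A representative firm's profit is π_i = y_i(331 − 3Y) − 58y_i − 3y_i², with Y = y_i + Σ_{j≠i} y_j.
First-order condition: 273 − 12y_i − 3Σ_{j≠i} y_j = 0.
With identical firms, set every y_j = y: then 273 − 12y − 9y = 0, i.e. y = 273/21 = 13.

13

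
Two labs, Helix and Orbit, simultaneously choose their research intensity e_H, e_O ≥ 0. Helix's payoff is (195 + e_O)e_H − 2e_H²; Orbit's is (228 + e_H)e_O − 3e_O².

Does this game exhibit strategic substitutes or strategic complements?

strategic complements

Expanding Helix's payoff: 195e_H + e_Oe_H − 2e_H².
∂π/∂e_H = 195 + e_O − 4e_H = 0, so e_H = 48.75 + 0.25e_O.
The best-response slope de_H/de_O = 0.25 > 0: the reaction function is upward-sloping, so the choices are strategic complements.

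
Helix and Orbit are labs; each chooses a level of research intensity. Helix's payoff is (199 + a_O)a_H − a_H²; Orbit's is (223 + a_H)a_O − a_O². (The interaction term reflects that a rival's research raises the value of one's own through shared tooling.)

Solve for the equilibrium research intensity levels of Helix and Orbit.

207, 215

Expanding Helix's payoff: 199a_H + a_Oa_H − a_H².
∂π/∂a_H = 199 + a_O − 2a_H = 0, so a_H = 99.5 + 0.5a_O.
Likewise for Orbit: a_O = 111.5 + 0.5a_H.
Solving the two reaction functions simultaneously: (1 − (0.5)(0.5))a_H = 99.5 + 0.5·111.5, so 0.75a_H = 155.25 and a_H = 207.
Then a_O = 111.5 + 0.5·207 = 215.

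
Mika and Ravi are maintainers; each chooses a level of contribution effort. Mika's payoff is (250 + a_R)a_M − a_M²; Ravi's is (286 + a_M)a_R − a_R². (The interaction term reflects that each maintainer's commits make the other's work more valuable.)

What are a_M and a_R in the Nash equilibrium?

Expanding Mika's payoff: 250a_M + a_Ra_M − a_M².
∂π/∂a_M = 250 + a_R − 2a_M = 0, so a_M = 125 + 0.5a_R.
Likewise for Ravi: a_R = 143 + 0.5a_M.
Solving the two reaction functions simultaneously: (1 − (0.5)(0.5))a_M = 125 + 0.5·143, so 0.75a_M = 196.5 and a_M = 262.
Then a_R = 143 + 0.5·262 = 274.

262, 274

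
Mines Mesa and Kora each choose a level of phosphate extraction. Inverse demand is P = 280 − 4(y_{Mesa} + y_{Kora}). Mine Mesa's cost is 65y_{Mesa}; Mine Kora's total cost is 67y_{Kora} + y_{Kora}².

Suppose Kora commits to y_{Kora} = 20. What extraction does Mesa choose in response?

Mine Mesa's profit: π = y_{Mesa}(280 − 4(y_{Mesa} + y_{Kora})) − 65y_{Mesa}.
∂π/∂y_{Mesa} = 215 − 8y_{Mesa} − 4y_{Kora} = 0, so y_{Mesa} = 26.875 − 0.5y_{Kora}.
At y_{Kora} = 20: y_{Mesa} = 26.875 − 0.5·20 = 16.875.

16.875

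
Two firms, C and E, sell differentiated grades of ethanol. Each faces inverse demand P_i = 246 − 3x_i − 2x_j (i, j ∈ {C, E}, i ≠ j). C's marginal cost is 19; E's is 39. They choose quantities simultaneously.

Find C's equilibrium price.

Firm C's profit: π = x_C(246 − 3x_C − 2x_E) − 19x_C.
∂π/∂x_C = 227 − 6x_C − 2x_E = 0 ⇒ x_C = 227/6 − (1/3)x_E.
Similarly x_E = 34.5 − (1/3)x_C.
Solving the two reaction functions simultaneously: (1 − (−1/3)(−1/3))x_C = 227/6 − (1/3)·34.5, so (8/9)x_C = 79/3 and x_C = 29.625.
Then x_E = 34.5 − (1/3)·29.625 = 24.625.
P_C = 246 − 3·29.625 − 2·24.625 = 107.875.

107.875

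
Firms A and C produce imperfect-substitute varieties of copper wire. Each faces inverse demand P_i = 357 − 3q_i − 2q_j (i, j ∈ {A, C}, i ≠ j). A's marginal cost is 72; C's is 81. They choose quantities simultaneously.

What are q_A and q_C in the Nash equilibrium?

36.1875, 33.9375

Firm A's profit: π = q_A(357 − 3q_A − 2q_C) − 72q_A.
∂π/∂q_A = 285 − 6q_A − 2q_C = 0 ⇒ q_A = 47.5 − (1/3)q_C.
Similarly q_C = 46 − (1/3)q_A.
Plugging q_C into A's best response: q_A = 47.5 − (1/3)(46 − (1/3)q_A) ⇒ (8/9)q_A = 193/6, so q_A = 36.1875.
Then q_C = 46 − (1/3)·36.1875 = 33.9375.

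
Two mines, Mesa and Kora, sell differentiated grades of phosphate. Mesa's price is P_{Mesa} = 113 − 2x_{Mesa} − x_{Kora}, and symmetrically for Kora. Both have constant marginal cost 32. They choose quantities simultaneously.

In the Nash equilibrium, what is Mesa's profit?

Mine Mesa's profit: π = x_{Mesa}(113 − 2x_{Mesa} − x_{Kora}) − 32x_{Mesa}.
∂π/∂x_{Mesa} = 81 − 4x_{Mesa} − x_{Kora} = 0 ⇒ x_{Mesa} = 20.25 − 0.25x_{Kora}.
Setting x_{Mesa} = x_{Kora} in the reaction function: x_{Mesa} = 20.25 − 0.25x_{Mesa}, so x_{Mesa} = 20.25 / 1.25 = 16.2.
P_{Mesa} = 113 − 2·16.2 − 16.2 = 64.4.
Profit = (64.4 − 32)·16.2 = 524.88.

524.88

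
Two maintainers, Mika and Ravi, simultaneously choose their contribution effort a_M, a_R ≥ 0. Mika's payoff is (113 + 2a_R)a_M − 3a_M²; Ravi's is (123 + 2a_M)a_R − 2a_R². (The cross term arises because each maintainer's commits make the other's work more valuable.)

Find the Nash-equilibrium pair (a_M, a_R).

34.9, 48.2

Expanding Mika's payoff: 113a_M + 2a_Ra_M − 3a_M².
∂π/∂a_M = 113 + 2a_R − 6a_M = 0, so a_M = 113/6 + (1/3)a_R.
Likewise for Ravi: a_R = 30.75 + 0.5a_M.
Solving the two reaction functions simultaneously: (1 − (1/3)(0.5))a_M = 113/6 + (1/3)·30.75, so (5/6)a_M = 349/12 and a_M = 34.9.
Then a_R = 30.75 + 0.5·34.9 = 48.2.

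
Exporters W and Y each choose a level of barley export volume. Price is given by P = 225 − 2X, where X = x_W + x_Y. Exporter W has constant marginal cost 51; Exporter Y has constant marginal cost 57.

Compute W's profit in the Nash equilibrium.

Exporter W's profit: π = x_W(225 − 2(x_W + x_Y)) − 51x_W.
∂π/∂x_W = 174 − 4x_W − 2x_Y = 0, so x_W = 43.5 − 0.5x_Y.
By the same steps for Y: x_Y = 42 − 0.5x_W.
Substituting the second reaction function into the first: x_W = 43.5 − 0.5(42 − 0.5x_W), which gives 0.75x_W = 22.5 ⇒ x_W = 30.
Then x_Y = 42 − 0.5·30 = 27.
Price P = 225 − 2·57 = 111.
W's profit: (111 − 51)·30 = 1800.

1800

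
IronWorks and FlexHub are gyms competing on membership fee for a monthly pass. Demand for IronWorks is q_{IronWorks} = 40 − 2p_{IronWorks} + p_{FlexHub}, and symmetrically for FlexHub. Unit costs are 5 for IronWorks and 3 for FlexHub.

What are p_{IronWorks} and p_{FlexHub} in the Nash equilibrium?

IronWorks's profit: π = (p_{IronWorks} − 5)(40 − 2p_{IronWorks} + p_{FlexHub}).
∂π/∂p_{IronWorks} = 50 − 4p_{IronWorks} + p_{FlexHub} = 0 ⇒ p_{IronWorks} = 12.5 + 0.25p_{FlexHub}.
Similarly p_{FlexHub} = 11.5 + 0.25p_{IronWorks}.
Substituting the second reaction function into the first: p_{IronWorks} = 12.5 + 0.25(11.5 + 0.25p_{IronWorks}), which gives 0.9375p_{IronWorks} = 15.375 ⇒ p_{IronWorks} = 16.4.
Then p_{FlexHub} = 11.5 + 0.25·16.4 = 15.6.

16.4, 15.6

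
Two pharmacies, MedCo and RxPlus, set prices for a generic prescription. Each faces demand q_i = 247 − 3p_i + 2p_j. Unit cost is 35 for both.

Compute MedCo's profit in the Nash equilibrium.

8427

MedCo's profit: π = (p_{MedCo} − 35)(247 − 3p_{MedCo} + 2p_{RxPlus}).
∂π/∂p_{MedCo} = 352 − 6p_{MedCo} + 2p_{RxPlus} = 0 ⇒ p_{MedCo} = 176/3 + (1/3)p_{RxPlus}.
By symmetry p_{RxPlus} = p_{MedCo}; substituting into the reaction function, (2/3)p_{MedCo} = 176/3 and p_{MedCo} = 88.
q_{MedCo} = 247 − 3·88 + 2·88 = 159.
Profit = (88 − 35)·159 = 8427.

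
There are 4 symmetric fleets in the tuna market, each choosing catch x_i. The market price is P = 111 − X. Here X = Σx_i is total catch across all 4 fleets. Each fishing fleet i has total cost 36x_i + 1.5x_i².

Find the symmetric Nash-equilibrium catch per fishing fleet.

9.375

A representative fishing fleet's profit is π_i = x_i(111 − X) − 36x_i − 1.5x_i², with X = x_i + Σ_{j≠i} x_j.
First-order condition: 75 − 5x_i − Σ_{j≠i} x_j = 0.
Imposing symmetry (x_j = x for all j) turns Σ_{j≠i} x_j into 3x, so 75 = 8x and x = 9.375.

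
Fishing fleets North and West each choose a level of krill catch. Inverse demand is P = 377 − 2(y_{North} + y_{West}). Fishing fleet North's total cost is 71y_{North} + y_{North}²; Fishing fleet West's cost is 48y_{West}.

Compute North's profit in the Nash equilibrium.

2402.67

Fishing fleet North's profit: π = y_{North}(377 − 2(y_{North} + y_{West})) − 71y_{North} − y_{North}².
∂π/∂y_{North} = 306 − 6y_{North} − 2y_{West} = 0, so y_{North} = 51 − (1/3)y_{West}.
For West: ∂π/∂y_{West} = 329 − 4y_{West} − 2y_{North} = 0 ⇒ y_{West} = 82.25 − 0.5y_{North}.
Substituting the second reaction function into the first: y_{North} = 51 − (1/3)(82.25 − 0.5y_{North}), which gives (5/6)y_{North} = 283/12 ⇒ y_{North} = 28.3.
Then y_{West} = 82.25 − 0.5·28.3 = 68.1.
Price P = 377 − 2·96.4 = 184.2.
North's profit: (184.2 − 71)·28.3 − (28.3)² = 2402.67.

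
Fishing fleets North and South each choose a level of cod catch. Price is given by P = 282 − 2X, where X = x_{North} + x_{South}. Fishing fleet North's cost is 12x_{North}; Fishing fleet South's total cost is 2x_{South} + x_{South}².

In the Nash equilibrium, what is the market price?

118

Fishing fleet North's profit: π = x_{North}(282 − 2(x_{North} + x_{South})) − 12x_{North}.
∂π/∂x_{North} = 270 − 4x_{North} − 2x_{South} = 0, so x_{North} = 67.5 − 0.5x_{South}.
For South: ∂π/∂x_{South} = 280 − 6x_{South} − 2x_{North} = 0 ⇒ x_{South} = 140/3 − (1/3)x_{North}.
Substituting the second reaction function into the first: x_{North} = 67.5 − 0.5(140/3 − (1/3)x_{North}), which gives (5/6)x_{North} = 265/6 ⇒ x_{North} = 53.
Then x_{South} = 140/3 − (1/3)·53 = 29.
Equilibrium price: P = 282 − 2·82 = 118.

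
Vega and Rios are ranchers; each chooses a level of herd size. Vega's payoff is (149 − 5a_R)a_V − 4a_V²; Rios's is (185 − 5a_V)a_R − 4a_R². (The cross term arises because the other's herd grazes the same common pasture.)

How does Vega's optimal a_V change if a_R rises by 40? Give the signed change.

-25

Expanding Vega's payoff: 149a_V − 5a_Ra_V − 4a_V².
∂π/∂a_V = 149 − 5a_R − 8a_V = 0, so a_V = 18.625 − 0.625a_R.
The reaction-function slope is −0.625, so a 40-unit rise in a_R moves a_V by −0.625 × 40 = −25. Vega's best response falls — the actions are strategic substitutes.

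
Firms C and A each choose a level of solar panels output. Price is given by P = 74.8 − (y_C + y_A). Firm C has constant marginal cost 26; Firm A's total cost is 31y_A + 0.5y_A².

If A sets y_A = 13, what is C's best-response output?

17.9

Firm C's profit: π = y_C(74.8 − (y_C + y_A)) − 26y_C.
∂π/∂y_C = 48.8 − 2y_C − y_A = 0, so y_C = 24.4 − 0.5y_A.
At y_A = 13: y_C = 24.4 − 0.5·13 = 17.9.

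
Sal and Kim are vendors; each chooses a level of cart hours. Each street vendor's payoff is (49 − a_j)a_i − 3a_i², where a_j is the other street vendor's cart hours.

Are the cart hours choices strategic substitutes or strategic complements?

Sal's payoff is (49 − a_K)a_S − 3a_S².
∂π/∂a_S = 49 − a_K − 6a_S = 0, so a_S = 49/6 − (1/6)a_K.
The best-response slope da_S/da_K = −1/6 < 0: the reaction function is downward-sloping, so the choices are strategic substitutes.

strategic substitutes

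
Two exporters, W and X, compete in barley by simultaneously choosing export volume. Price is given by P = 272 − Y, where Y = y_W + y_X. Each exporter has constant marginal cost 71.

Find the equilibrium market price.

Exporter W's profit: π = y_W(272 − (y_W + y_X)) − 71y_W.
∂π/∂y_W = 201 − 2y_W − y_X = 0, so y_W = 100.5 − 0.5y_X.
The game is symmetric, so in equilibrium y_X = y_W: the reaction function gives 1.5y_W = 100.5, hence y_W = 67.
Equilibrium price: P = 272 − 134 = 138.

138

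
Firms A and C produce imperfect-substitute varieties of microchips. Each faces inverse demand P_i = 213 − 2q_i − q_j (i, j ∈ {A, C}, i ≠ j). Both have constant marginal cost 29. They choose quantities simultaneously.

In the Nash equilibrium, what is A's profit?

2708.48

Firm A's profit: π = q_A(213 − 2q_A − q_C) − 29q_A.
∂π/∂q_A = 184 − 4q_A − q_C = 0 ⇒ q_A = 46 − 0.25q_C.
Setting q_A = q_C in the reaction function: q_A = 46 − 0.25q_A, so q_A = 46 / 1.25 = 36.8.
P_A = 213 − 2·36.8 − 36.8 = 102.6.
Profit = (102.6 − 29)·36.8 = 2708.48.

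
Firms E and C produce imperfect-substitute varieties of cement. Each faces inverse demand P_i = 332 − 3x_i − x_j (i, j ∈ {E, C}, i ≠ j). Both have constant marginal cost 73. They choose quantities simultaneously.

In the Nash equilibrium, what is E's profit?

Firm E's profit: π = x_E(332 − 3x_E − x_C) − 73x_E.
∂π/∂x_E = 259 − 6x_E − x_C = 0 ⇒ x_E = 259/6 − (1/6)x_C.
By symmetry x_C = x_E; substituting into the reaction function, (7/6)x_E = 259/6 and x_E = 37.
P_E = 332 − 3·37 − 37 = 184.
Profit = (184 − 73)·37 = 4107.

4107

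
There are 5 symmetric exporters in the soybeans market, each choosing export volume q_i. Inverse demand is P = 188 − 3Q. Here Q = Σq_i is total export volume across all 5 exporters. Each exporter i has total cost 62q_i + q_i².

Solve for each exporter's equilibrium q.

A representative exporter's profit is π_i = q_i(188 − 3Q) − 62q_i − q_i², with Q = q_i + Σ_{j≠i} q_j.
First-order condition: 126 − 8q_i − 3Σ_{j≠i} q_j = 0.
Imposing symmetry (q_j = q for all j) turns Σ_{j≠i} q_j into 4q, so 126 = 20q and q = 6.3.

6.3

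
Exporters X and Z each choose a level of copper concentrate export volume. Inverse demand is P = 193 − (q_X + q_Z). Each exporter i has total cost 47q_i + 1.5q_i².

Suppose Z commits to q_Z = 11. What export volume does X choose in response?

Exporter X's profit: π = q_X(193 − (q_X + q_Z)) − 47q_X − 1.5q_X².
∂π/∂q_X = 146 − 5q_X − q_Z = 0, so q_X = 29.2 − 0.2q_Z.
At q_Z = 11: q_X = 29.2 − 0.2·11 = 27.

27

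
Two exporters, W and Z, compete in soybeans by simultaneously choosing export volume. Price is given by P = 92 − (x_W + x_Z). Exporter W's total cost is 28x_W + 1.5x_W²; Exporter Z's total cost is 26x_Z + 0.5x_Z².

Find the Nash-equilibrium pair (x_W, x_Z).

9, 19

Exporter W's profit: π = x_W(92 − (x_W + x_Z)) − 28x_W − 1.5x_W².
∂π/∂x_W = 64 − 5x_W − x_Z = 0, so x_W = 12.8 − 0.2x_Z.
For Z: ∂π/∂x_Z = 66 − 3x_Z − x_W = 0 ⇒ x_Z = 22 − (1/3)x_W.
Substituting the second reaction function into the first: x_W = 12.8 − 0.2(22 − (1/3)x_W), which gives (14/15)x_W = 8.4 ⇒ x_W = 9.
Then x_Z = 22 − (1/3)·9 = 19.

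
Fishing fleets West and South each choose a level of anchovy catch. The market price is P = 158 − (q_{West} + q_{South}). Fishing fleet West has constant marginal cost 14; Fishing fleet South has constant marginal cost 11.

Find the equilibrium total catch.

Fishing fleet West's profit: π = q_{West}(158 − (q_{West} + q_{South})) − 14q_{West}.
∂π/∂q_{West} = 144 − 2q_{West} − q_{South} = 0, so q_{West} = 72 − 0.5q_{South}.
By the same steps for South: q_{South} = 73.5 − 0.5q_{West}.
Plugging q_{South} into West's best response: q_{West} = 72 − 0.5(73.5 − 0.5q_{West}) ⇒ 0.75q_{West} = 35.25, so q_{West} = 47.
Then q_{South} = 73.5 − 0.5·47 = 50.
Total catch: 47 + 50 = 97.

97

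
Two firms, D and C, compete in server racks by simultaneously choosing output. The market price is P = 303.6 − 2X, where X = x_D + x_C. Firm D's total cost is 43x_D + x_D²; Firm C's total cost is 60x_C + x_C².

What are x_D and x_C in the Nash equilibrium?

33.6375, 29.3875

Firm D's profit: π = x_D(303.6 − 2(x_D + x_C)) − 43x_D − x_D².
∂π/∂x_D = 260.6 − 6x_D − 2x_C = 0, so x_D = 1303/30 − (1/3)x_C.
By the same steps for C: x_C = 40.6 − (1/3)x_D.
Solving the two reaction functions simultaneously: (1 − (−1/3)(−1/3))x_D = 1303/30 − (1/3)·40.6, so (8/9)x_D = 29.9 and x_D = 33.6375.
Then x_C = 40.6 − (1/3)·33.6375 = 29.3875.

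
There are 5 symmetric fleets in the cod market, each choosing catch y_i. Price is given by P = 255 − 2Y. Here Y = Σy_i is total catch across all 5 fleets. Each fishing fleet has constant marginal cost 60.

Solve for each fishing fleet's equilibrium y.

16.25

A representative fishing fleet's profit is π_i = y_i(255 − 2Y) − 60y_i, with Y = y_i + Σ_{j≠i} y_j.
First-order condition: 195 − 4y_i − 2Σ_{j≠i} y_j = 0.
In a symmetric equilibrium every fishing fleet chooses the same y, so Σ_{j≠i} y_j = 4y. The condition becomes 195 − 12y = 0, giving y = 195/12 = 16.25.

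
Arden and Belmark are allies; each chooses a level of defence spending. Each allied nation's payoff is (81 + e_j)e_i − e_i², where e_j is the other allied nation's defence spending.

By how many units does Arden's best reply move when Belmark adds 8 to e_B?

4

Arden's payoff is (81 + e_B)e_A − e_A².
∂π/∂e_A = 81 + e_B − 2e_A = 0, so e_A = 40.5 + 0.5e_B.
The reaction-function slope is 0.5, so an 8-unit rise in e_B moves e_A by 0.5 × 8 = 4. Arden's best response rises — the actions are strategic complements.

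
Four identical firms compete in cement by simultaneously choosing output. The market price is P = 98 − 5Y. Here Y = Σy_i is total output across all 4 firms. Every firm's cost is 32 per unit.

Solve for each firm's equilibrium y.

2.64

A representative firm's profit is π_i = y_i(98 − 5Y) − 32y_i, with Y = y_i + Σ_{j≠i} y_j.
First-order condition: 66 − 10y_i − 5Σ_{j≠i} y_j = 0.
Imposing symmetry (y_j = y for all j) turns Σ_{j≠i} y_j into 3y, so 66 = 25y and y = 2.64.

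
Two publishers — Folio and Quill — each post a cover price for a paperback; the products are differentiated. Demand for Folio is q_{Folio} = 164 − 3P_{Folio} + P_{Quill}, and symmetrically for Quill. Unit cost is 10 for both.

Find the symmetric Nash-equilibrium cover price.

38.8

Folio's profit: π = (P_{Folio} − 10)(164 − 3P_{Folio} + P_{Quill}).
∂π/∂P_{Folio} = 194 − 6P_{Folio} + P_{Quill} = 0 ⇒ P_{Folio} = 97/3 + (1/6)P_{Quill}.
The game is symmetric, so in equilibrium P_{Quill} = P_{Folio}: the reaction function gives (5/6)P_{Folio} = 97/3, hence P_{Folio} = 38.8.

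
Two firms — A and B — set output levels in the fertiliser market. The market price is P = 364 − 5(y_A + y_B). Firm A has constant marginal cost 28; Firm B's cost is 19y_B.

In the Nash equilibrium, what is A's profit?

2376.2

Firm A's profit: π = y_A(364 − 5(y_A + y_B)) − 28y_A.
∂π/∂y_A = 336 − 10y_A − 5y_B = 0, so y_A = 33.6 − 0.5y_B.
By the same steps for B: y_B = 34.5 − 0.5y_A.
Solving the two reaction functions simultaneously: (1 − (−0.5)(−0.5))y_A = 33.6 − 0.5·34.5, so 0.75y_A = 16.35 and y_A = 21.8.
Then y_B = 34.5 − 0.5·21.8 = 23.6.
Price P = 364 − 5·45.4 = 137.
A's profit: (137 − 28)·21.8 = 2376.2.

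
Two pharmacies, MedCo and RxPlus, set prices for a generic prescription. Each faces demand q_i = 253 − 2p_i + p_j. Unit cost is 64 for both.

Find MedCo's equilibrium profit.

MedCo's profit: π = (p_{MedCo} − 64)(253 − 2p_{MedCo} + p_{RxPlus}).
∂π/∂p_{MedCo} = 381 − 4p_{MedCo} + p_{RxPlus} = 0 ⇒ p_{MedCo} = 95.25 + 0.25p_{RxPlus}.
By symmetry p_{RxPlus} = p_{MedCo}; substituting into the reaction function, 0.75p_{MedCo} = 95.25 and p_{MedCo} = 127.
q_{MedCo} = 253 − 2·127 + 127 = 126.
Profit = (127 − 64)·126 = 7938.

7938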